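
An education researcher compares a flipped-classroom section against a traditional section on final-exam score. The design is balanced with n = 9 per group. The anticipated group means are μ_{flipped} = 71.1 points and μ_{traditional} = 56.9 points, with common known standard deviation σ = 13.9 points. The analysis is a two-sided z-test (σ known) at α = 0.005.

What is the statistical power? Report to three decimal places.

Power ≈ 0.261

Standardized effect: d = |μ_{flipped} − μ_{traditional}| / σ = |71.1 − 56.9| / 13.9 = 1.0216
Noncentrality parameter: δ = d·√(n/2) = 1.0216 × √(9/2) = 2.1671
Critical value for a two-sided test at α = 0.005: z_{α/2} = 2.807.
Power = Φ(δ − 2.807) + Φ(−δ − 2.807) = Φ(-0.640) + Φ(-4.974) = 0.2611 + 0.0000 = 0.2611.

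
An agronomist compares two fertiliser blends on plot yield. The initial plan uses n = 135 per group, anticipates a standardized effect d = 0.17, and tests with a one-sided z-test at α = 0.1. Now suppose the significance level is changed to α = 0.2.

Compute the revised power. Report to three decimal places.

Power ≈ 0.711

δ = d·√(n/2) = 0.17 × √(135/2) = 1.3967 (unchanged). New critical value: z_{0.2} = 0.842.
Revised power = P(Z > 0.842 − δ) = Φ(0.555) = 0.7106.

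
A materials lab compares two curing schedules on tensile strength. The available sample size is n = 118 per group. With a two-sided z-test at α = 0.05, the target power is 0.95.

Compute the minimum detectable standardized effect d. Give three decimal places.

d ≈ 0.469

Need Φ(δ − 1.960) = 0.95, so δ = 1.960 + 1.645 = 3.605.
(The second rejection-region term Φ(−δ − z_{α/2}) is negligible and dropped.)
δ = d·√(n/2) ⇒ d = δ/√(n/2) = 3.605/√(118/2) = 0.4693.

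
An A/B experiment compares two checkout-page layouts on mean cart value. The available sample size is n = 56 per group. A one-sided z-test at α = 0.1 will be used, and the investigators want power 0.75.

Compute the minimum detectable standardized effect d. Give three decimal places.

d ≈ 0.370

Required noncentrality: δ = z_{0.1} + z_{0.25} = 1.282 + 0.674 = 1.956.
δ = d·√(n/2) ⇒ d = δ/√(n/2) = 1.956/√(56/2) = 0.3697.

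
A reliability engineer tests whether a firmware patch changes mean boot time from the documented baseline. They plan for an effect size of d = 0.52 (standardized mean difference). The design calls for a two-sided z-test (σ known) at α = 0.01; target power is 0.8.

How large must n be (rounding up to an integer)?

n = 44

For power 0.8 need Φ(δ − z_{0.005}) = 0.8, so δ = z_{0.005} + z_{0.20} = 2.576 + 0.842 = 3.417.
(The Φ(−δ − z_{α/2}) term is vanishingly small for δ > 0 and is dropped in the standard sample-size formula.)
δ = d·√n ⇒ n = (δ/d)² = (3.417 / 0.52)² = 43.19.
Rounding up, n = 44.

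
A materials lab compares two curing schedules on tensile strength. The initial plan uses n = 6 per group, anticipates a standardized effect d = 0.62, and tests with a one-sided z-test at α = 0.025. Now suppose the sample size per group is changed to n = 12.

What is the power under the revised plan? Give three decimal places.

Power ≈ 0.330

With n = 12 per group: δ = d·√(n/2) = 0.62 × √(12/2) = 1.5187. Critical value z_{0.025} = 1.960.
Revised power = P(Z > 1.960 − δ) = Φ(-0.441) = 0.3295.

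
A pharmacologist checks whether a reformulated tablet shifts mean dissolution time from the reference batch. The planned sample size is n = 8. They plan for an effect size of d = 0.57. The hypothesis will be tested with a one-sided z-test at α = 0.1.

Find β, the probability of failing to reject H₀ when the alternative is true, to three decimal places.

β ≈ 0.370

Noncentrality parameter: δ = d·√n = 0.57 × √8 = 1.6122
Critical value for a one-sided test at α = 0.1: z_α = 1.282.
Power = Φ(δ − 1.282) = Φ(0.331) = 0.6295.
Type II error: β = 1 − power = 1 − 0.6295 = 0.3705.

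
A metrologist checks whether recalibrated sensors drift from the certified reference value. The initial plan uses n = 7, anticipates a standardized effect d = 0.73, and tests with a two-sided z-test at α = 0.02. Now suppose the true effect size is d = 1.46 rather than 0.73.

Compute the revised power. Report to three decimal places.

Power ≈ 0.938

With d = 1.46: δ = d·√n = 1.46 × √7 = 3.8628. Critical value z_{0.01} = 2.326.
Revised power = Φ(δ − 2.326) + Φ(−δ − 2.326) = Φ(1.536) + Φ(-6.189) = 0.9378 + 0.0000 = 0.9378.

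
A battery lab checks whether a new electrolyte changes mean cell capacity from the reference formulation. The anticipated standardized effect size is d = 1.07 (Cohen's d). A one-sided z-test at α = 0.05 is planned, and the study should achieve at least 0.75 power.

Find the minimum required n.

Set Φ(δ − 1.645) = 0.75; then δ − 1.645 = Φ⁻¹(0.75) = 0.674, giving δ = 2.319.
δ = d·√n ⇒ n = (δ/d)² = (2.319 / 1.07)² = 4.70.
Round up to the next whole unit.

n = 5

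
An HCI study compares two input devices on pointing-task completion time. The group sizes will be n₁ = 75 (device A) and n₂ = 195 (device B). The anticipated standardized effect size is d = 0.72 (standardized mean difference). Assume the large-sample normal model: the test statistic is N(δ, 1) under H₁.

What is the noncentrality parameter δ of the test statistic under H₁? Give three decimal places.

δ = d / √(1/n₁ + 1/n₂) = 0.72 / √(1/75 + 1/195) = 5.2991

δ ≈ 5.299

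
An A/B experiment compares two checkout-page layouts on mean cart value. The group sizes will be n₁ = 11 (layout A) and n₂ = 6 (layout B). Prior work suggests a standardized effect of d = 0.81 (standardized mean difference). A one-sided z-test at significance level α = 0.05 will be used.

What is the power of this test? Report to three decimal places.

Power ≈ 0.481

Noncentrality parameter: δ = d / √(1/n₁ + 1/n₂) = 0.81 / √(1/11 + 1/6) = 1.5960
One-sided α = 0.05 → critical value z_{0.05} = 1.645.
Power = P(Z > 1.645 − δ) = Φ(-0.049) = 0.4805.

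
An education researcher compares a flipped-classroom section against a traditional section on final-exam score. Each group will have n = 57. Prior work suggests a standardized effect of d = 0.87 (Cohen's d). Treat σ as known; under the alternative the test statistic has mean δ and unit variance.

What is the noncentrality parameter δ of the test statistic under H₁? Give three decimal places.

δ ≈ 4.645

δ = d·√(n/2) = 0.87 × √(57/2) = 4.6445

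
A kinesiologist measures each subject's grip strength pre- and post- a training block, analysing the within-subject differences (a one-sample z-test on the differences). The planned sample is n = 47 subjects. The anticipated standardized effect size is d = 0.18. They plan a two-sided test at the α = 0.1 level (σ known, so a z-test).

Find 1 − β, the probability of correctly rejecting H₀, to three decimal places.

Power ≈ 0.343

Noncentrality parameter: δ = d·√n = 0.18 × √47 = 1.2340
Critical value for a two-sided test at α = 0.1: z_{α/2} = 1.645.
Power = Φ(δ − 1.645) + Φ(−δ − 1.645) = Φ(-0.411) + Φ(-2.879) = 0.3406 + 0.0020 = 0.3426.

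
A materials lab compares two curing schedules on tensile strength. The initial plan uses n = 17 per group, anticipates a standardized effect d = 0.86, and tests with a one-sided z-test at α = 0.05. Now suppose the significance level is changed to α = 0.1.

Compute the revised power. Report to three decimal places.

Power ≈ 0.890

δ = d·√(n/2) = 0.86 × √(17/2) = 2.5073 (unchanged). New critical value: z_{0.1} = 1.282.
Revised power = P(Z > 1.282 − δ) = Φ(1.226) = 0.8899.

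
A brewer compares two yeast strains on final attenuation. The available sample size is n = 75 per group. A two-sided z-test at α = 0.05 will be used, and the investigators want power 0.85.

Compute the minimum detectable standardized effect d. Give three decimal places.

d ≈ 0.489

Need Φ(δ − 1.960) = 0.85, so δ = 1.960 + 1.036 = 2.996.
(Lower-tail contribution to power is negligible for δ > 0.)
δ = d·√(n/2) ⇒ d = δ/√(n/2) = 2.996/√(75/2) = 0.4893.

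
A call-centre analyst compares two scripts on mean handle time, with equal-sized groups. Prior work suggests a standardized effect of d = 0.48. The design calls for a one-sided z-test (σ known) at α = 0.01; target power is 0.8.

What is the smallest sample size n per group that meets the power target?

n = 88 per group

For power 0.8 need Φ(δ − z_{0.01}) = 0.8, so δ = z_{0.01} + z_{0.20} = 2.326 + 0.842 = 3.168.
δ = d·√(n/2) ⇒ n = 2(δ/d)² = 2 × (3.168 / 0.48)² = 87.12.
Rounding up, n = 88 per group.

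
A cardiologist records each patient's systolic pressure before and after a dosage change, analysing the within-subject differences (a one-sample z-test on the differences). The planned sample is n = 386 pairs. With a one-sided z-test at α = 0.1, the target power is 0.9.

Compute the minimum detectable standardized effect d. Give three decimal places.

Need Φ(δ − 1.282) = 0.9, so δ = 1.282 + 1.282 = 2.563.
δ = d·√n ⇒ d = δ/√n = 2.563/√386 = 0.1305.

d ≈ 0.130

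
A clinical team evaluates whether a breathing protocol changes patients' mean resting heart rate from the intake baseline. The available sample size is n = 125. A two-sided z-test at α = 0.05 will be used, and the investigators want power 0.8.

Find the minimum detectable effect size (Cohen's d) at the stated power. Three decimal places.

d ≈ 0.251

Required noncentrality: δ = z_{0.025} + z_{0.20} = 1.960 + 0.842 = 2.802.
(Lower-tail contribution to power is negligible for δ > 0.)
δ = d·√n ⇒ d = δ/√n = 2.802/√125 = 0.2506.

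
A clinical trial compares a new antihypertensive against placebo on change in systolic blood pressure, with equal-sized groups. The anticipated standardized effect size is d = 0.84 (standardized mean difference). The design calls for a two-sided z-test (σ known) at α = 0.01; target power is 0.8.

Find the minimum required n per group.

n = 34 per group

Set Φ(δ − 2.576) = 0.8; then δ − 2.576 = Φ⁻¹(0.8) = 0.842, giving δ = 3.417.
(The Φ(−δ − z_{α/2}) term is vanishingly small for δ > 0 and is dropped in the standard sample-size formula.)
δ = d·√(n/2) ⇒ n = 2(δ/d)² = 2 × (3.417 / 0.84)² = 33.10.
Round up to the next whole unit.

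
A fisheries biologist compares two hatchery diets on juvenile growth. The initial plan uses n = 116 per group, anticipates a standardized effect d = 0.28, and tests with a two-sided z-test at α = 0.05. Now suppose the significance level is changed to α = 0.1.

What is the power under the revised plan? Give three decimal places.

δ = d·√(n/2) = 0.28 × √(116/2) = 2.1324 (unchanged). New critical value: z_{0.05} = 1.645.
Revised power = Φ(δ − 1.645) + Φ(−δ − 1.645) = Φ(0.488) + Φ(-3.777) = 0.6871 + 0.0001 = 0.6871.

Power ≈ 0.687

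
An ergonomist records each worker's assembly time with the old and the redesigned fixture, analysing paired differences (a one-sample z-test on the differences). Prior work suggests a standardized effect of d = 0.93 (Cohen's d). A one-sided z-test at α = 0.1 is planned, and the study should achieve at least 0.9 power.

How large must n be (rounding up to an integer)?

n = 8

For power 0.9 need Φ(δ − z_{0.1}) = 0.9, so δ = z_{0.1} + z_{0.10} = 1.282 + 1.282 = 2.563.
δ = d·√n ⇒ n = (δ/d)² = (2.563 / 0.93)² = 7.60.
Rounding up, n = 8.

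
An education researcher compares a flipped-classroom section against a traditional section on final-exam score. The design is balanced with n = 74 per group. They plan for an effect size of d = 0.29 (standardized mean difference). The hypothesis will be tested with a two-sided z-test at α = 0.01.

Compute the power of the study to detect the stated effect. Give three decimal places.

Power ≈ 0.208

Noncentrality parameter: δ = d·√(n/2) = 0.29 × √(74/2) = 1.7640
Two-sided α = 0.01 → critical value z_{0.005} = 2.576.
Power = Φ(δ − 2.576) + Φ(−δ − 2.576) = Φ(-0.812) + Φ(-4.340) = 0.2084 + 0.0000 = 0.2085.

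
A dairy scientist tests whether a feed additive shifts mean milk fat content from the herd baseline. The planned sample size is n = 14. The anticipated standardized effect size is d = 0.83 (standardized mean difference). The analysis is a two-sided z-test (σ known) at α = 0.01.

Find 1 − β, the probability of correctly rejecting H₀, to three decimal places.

Power ≈ 0.702

Noncentrality parameter: δ = d·√n = 0.83 × √14 = 3.1056
Two-sided α = 0.01 → critical value z_{0.005} = 2.576.
Power = Φ(δ − 2.576) + Φ(−δ − 2.576) = Φ(0.530) + Φ(-5.681) = 0.7019 + 0.0000 = 0.7019.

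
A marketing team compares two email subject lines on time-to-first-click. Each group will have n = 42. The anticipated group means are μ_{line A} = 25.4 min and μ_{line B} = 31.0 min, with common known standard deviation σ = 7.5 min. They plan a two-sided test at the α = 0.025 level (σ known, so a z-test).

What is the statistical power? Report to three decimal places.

Power ≈ 0.881

Standardized effect: d = |μ_{line A} − μ_{line B}| / σ = |25.4 − 31.0| / 7.5 = 0.7467
Noncentrality parameter: δ = d·√(n/2) = 0.7467 × √(42/2) = 3.4217
Two-sided α = 0.025 → critical value z_{0.0125} = 2.241.
Power = Φ(δ − 2.241) + Φ(−δ − 2.241) = Φ(1.180) + Φ(-5.663) = 0.8811 + 0.0000 = 0.8811.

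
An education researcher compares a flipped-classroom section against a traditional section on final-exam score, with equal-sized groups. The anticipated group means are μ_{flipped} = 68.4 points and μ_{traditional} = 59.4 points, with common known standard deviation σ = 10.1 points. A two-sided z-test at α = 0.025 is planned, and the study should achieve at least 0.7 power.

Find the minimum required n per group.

Standardized effect: d = |μ_{flipped} − μ_{traditional}| / σ = |68.4 − 59.4| / 10.1 = 0.8911
Set Φ(δ − 2.241) = 0.7; then δ − 2.241 = Φ⁻¹(0.7) = 0.524, giving δ = 2.766.
(For δ > 0 the lower-tail rejection region contributes negligibly to power, so the one-term inversion is standard.)
δ = d·√(n/2) ⇒ n = 2(δ/d)² = 2 × (2.766 / 0.8911)² = 19.27.
Round up to the next whole unit.

n = 20 per group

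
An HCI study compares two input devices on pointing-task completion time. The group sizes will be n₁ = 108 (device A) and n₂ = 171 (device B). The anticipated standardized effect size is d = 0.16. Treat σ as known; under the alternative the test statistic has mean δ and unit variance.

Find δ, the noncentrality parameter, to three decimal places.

δ ≈ 1.302

δ = d / √(1/n₁ + 1/n₂) = 0.16 / √(1/108 + 1/171) = 1.3018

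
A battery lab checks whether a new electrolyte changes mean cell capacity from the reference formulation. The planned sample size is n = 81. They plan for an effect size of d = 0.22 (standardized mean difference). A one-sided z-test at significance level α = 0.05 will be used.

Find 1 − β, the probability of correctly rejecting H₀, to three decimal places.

Power ≈ 0.631

Noncentrality parameter: δ = d·√n = 0.22 × √81 = 1.9800
Critical value for a one-sided test at α = 0.05: z_α = 1.645.
Power = P(Z > 1.645 − δ) = Φ(0.335) = 0.6312.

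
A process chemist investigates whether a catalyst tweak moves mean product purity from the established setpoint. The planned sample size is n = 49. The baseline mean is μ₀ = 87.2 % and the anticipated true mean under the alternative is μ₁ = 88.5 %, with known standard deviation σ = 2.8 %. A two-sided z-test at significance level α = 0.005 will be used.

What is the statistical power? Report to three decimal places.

Power ≈ 0.671

Standardized effect: d = |μ₁ − μ₀| / σ = |88.5 − 87.2| / 2.8 = 0.4643
Noncentrality parameter: δ = d·√n = 0.4643 × √49 = 3.2500
Critical value for a two-sided test at α = 0.005: z_{α/2} = 2.807.
Power = Φ(δ − 2.807) + Φ(−δ − 2.807) = Φ(0.443) + Φ(-6.057) = 0.6711 + 0.0000 = 0.6711.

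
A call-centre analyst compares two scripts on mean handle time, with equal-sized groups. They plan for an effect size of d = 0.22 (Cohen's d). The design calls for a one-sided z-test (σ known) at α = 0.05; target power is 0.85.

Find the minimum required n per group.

For power 0.85 need Φ(δ − z_{0.05}) = 0.85, so δ = z_{0.05} + z_{0.15} = 1.645 + 1.036 = 2.681.
δ = d·√(n/2) ⇒ n = 2(δ/d)² = 2 × (2.681 / 0.22)² = 297.08.
Rounding up, n = 298 per group.

n = 298 per group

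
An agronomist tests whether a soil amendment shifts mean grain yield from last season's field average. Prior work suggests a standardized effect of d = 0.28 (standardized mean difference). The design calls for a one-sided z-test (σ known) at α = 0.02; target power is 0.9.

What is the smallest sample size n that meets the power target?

Set Φ(δ − 2.054) = 0.9; then δ − 2.054 = Φ⁻¹(0.9) = 1.282, giving δ = 3.335.
δ = d·√n ⇒ n = (δ/d)² = (3.335 / 0.28)² = 141.89.
Round up to the next whole unit.

n = 142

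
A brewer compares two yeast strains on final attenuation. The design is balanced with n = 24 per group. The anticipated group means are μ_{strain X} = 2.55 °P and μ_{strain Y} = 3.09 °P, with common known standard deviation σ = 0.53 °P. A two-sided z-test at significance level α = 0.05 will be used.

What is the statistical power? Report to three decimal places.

Standardized effect: d = |μ_{strain X} − μ_{strain Y}| / σ = |2.55 − 3.09| / 0.53 = 1.0189
Noncentrality parameter: δ = d·√(n/2) = 1.0189 × √(24/2) = 3.5295
Two-sided α = 0.05 → critical value z_{0.025} = 1.960.
Power = Φ(δ − 1.960) + Φ(−δ − 1.960) = Φ(1.569) + Φ(-5.489) = 0.9417 + 0.0000 = 0.9417.

Power ≈ 0.942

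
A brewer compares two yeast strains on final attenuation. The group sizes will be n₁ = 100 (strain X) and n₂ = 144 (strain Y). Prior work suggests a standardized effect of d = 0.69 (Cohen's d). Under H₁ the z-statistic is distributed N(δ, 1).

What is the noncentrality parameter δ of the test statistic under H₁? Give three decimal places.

δ ≈ 5.301

δ = d / √(1/n₁ + 1/n₂) = 0.69 / √(1/100 + 1/144) = 5.3007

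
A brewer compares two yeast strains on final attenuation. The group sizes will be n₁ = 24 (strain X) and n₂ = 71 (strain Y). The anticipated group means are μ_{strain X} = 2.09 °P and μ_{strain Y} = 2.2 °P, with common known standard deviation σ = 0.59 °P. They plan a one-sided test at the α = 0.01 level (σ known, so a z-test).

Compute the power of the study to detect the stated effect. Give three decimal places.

Power ≈ 0.062

Standardized effect: d = |μ_{strain X} − μ_{strain Y}| / σ = |2.09 − 2.2| / 0.59 = 0.1864
Noncentrality parameter: δ = d / √(1/n₁ + 1/n₂) = 0.1864 / √(1/24 + 1/71) = 0.7896
One-sided α = 0.01 → critical value z_{0.01} = 2.326.
Power = Φ(δ − 2.326) = Φ(-1.537) = 0.0622.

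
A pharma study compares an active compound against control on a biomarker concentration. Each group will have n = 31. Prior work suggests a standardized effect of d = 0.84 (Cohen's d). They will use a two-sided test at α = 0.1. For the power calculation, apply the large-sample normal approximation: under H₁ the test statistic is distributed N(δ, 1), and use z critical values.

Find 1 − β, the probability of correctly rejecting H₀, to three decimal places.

Power ≈ 0.952

Noncentrality parameter: δ = d·√(n/2) = 0.84 × √(31/2) = 3.3071
Critical value for a two-sided test at α = 0.1: z_{α/2} = 1.645.
Power = Φ(δ − 1.645) + Φ(−δ − 1.645) = Φ(1.662) + Φ(-4.952) = 0.9518 + 0.0000 = 0.9518.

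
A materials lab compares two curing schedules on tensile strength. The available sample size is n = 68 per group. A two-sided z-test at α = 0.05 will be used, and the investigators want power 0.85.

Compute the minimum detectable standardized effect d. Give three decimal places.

Need Φ(δ − 1.960) = 0.85, so δ = 1.960 + 1.036 = 2.996.
(The second rejection-region term Φ(−δ − z_{α/2}) is negligible and dropped.)
δ = d·√(n/2) ⇒ d = δ/√(n/2) = 2.996/√(68/2) = 0.5139.

d ≈ 0.514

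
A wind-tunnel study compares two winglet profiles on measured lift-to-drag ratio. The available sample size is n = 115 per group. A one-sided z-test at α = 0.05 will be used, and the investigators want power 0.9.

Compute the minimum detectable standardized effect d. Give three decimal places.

Need Φ(δ − 1.645) = 0.9, so δ = 1.645 + 1.282 = 2.926.
δ = d·√(n/2) ⇒ d = δ/√(n/2) = 2.926/√(115/2) = 0.3859.

d ≈ 0.386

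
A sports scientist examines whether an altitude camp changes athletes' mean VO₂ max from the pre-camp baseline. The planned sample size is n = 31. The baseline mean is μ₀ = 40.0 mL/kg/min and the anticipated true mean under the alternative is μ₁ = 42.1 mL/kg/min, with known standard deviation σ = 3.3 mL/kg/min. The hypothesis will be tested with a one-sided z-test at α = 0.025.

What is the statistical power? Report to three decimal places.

Standardized effect: d = |μ₁ − μ₀| / σ = |42.1 − 40.0| / 3.3 = 0.6364
Noncentrality parameter: δ = d·√n = 0.6364 × √31 = 3.5431
One-sided α = 0.025 → critical value z_{0.025} = 1.960.
Power = P(Z > 1.960 − δ) = Φ(1.583) = 0.9433.

Power ≈ 0.943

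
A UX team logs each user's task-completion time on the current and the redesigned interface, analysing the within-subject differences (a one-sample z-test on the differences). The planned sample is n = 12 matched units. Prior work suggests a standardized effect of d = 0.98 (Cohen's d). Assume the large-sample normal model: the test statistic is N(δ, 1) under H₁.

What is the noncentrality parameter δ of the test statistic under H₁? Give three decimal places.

The noncentrality parameter scales effect size by the design's sample-size factor: δ = d·√n = 0.98 × √12 = 3.3948

δ ≈ 3.395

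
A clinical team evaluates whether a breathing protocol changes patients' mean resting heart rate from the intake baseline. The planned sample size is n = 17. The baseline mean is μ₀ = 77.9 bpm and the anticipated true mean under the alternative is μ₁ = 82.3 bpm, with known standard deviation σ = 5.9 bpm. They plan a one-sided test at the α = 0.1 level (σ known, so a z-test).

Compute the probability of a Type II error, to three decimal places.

Standardized effect: d = |μ₁ − μ₀| / σ = |82.3 − 77.9| / 5.9 = 0.7458
Noncentrality parameter: δ = d·√n = 0.7458 × √17 = 3.0749
Critical value for a one-sided test at α = 0.1: z_α = 1.282.
Power = Φ(δ − 1.282) = Φ(1.793) = 0.9635.
Type II error: β = 1 − power = 1 − 0.9635 = 0.0365.

β ≈ 0.036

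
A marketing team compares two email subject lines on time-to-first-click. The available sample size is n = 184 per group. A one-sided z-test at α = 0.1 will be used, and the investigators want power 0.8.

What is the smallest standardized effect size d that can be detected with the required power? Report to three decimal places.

d ≈ 0.221

Required noncentrality: δ = z_{0.1} + z_{0.20} = 1.282 + 0.842 = 2.123.
δ = d·√(n/2) ⇒ d = δ/√(n/2) = 2.123/√(184/2) = 0.2214.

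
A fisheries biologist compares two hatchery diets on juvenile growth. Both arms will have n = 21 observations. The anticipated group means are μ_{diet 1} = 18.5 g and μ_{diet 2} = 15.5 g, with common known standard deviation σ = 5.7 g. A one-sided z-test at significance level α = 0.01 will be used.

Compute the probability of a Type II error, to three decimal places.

Standardized effect: d = |μ_{diet 1} − μ_{diet 2}| / σ = |18.5 − 15.5| / 5.7 = 0.5263
Noncentrality parameter: λ = d·√(n/2) = 0.5263 × √(21/2) = 1.7055
Critical value for a one-sided test at α = 0.01: z_α = 2.326.
Power = Φ(λ − 2.326) = Φ(-0.621) = 0.2673.
Type II error: β = 1 − power = 1 − 0.2673 = 0.7327.

β ≈ 0.733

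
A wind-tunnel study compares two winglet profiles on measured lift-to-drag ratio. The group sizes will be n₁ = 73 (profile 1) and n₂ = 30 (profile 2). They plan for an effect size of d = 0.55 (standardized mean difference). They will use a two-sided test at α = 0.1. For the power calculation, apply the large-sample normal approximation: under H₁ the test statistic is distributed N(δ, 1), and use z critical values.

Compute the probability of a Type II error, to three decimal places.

β ≈ 0.186

Noncentrality parameter: δ = d / √(1/n₁ + 1/n₂) = 0.55 / √(1/73 + 1/30) = 2.5361
Two-sided α = 0.1 → critical value z_{0.05} = 1.645.
Power = Φ(δ − 1.645) + Φ(−δ − 1.645) = Φ(0.891) + Φ(-4.181) = 0.8136 + 0.0000 = 0.8136.
Type II error: β = 1 − power = 1 − 0.8136 = 0.1864.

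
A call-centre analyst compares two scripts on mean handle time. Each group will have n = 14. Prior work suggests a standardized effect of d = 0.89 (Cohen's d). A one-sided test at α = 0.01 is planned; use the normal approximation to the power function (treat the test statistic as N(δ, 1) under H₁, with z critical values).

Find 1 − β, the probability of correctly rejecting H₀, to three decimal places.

Noncentrality parameter: δ = d·√(n/2) = 0.89 × √(14/2) = 2.3547
Critical value for a one-sided test at α = 0.01: z_α = 2.326.
Power = Φ(δ − 2.326) = Φ(0.028) = 0.5113.

Power ≈ 0.511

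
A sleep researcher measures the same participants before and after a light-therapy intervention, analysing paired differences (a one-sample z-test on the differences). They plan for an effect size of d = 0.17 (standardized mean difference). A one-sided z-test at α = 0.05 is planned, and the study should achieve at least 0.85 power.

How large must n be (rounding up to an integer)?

n = 249

Set Φ(δ − 1.645) = 0.85; then δ − 1.645 = Φ⁻¹(0.85) = 1.036, giving δ = 2.681.
δ = d·√n ⇒ n = (δ/d)² = (2.681 / 0.17)² = 248.76.
Round up to the next whole unit.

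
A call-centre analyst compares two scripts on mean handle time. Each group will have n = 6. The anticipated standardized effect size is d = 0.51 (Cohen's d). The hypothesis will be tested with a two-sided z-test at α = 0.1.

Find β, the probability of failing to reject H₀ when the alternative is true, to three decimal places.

β ≈ 0.771

Noncentrality parameter: δ = d·√(n/2) = 0.51 × √(6/2) = 0.8833
Critical value for a two-sided test at α = 0.1: z_{α/2} = 1.645.
Power = Φ(δ − 1.645) + Φ(−δ − 1.645) = Φ(-0.762) + Φ(-2.528) = 0.2232 + 0.0057 = 0.2289.
Type II error: β = 1 − power = 1 − 0.2289 = 0.7711.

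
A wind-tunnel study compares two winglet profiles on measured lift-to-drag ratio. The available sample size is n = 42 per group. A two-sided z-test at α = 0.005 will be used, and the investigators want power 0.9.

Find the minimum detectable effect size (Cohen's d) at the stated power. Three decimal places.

Required noncentrality: δ = z_{0.0025} + z_{0.10} = 2.807 + 1.282 = 4.089.
(The second rejection-region term Φ(−δ − z_{α/2}) is negligible and dropped.)
δ = d·√(n/2) ⇒ d = δ/√(n/2) = 4.089/√(42/2) = 0.8922.

d ≈ 0.892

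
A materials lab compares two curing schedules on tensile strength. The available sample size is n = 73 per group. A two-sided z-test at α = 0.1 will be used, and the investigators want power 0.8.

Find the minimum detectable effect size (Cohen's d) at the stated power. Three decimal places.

Need Φ(δ − 1.645) = 0.8, so δ = 1.645 + 0.842 = 2.486.
(The second rejection-region term Φ(−δ − z_{α/2}) is negligible and dropped.)
δ = d·√(n/2) ⇒ d = δ/√(n/2) = 2.486/√(73/2) = 0.4116.

d ≈ 0.412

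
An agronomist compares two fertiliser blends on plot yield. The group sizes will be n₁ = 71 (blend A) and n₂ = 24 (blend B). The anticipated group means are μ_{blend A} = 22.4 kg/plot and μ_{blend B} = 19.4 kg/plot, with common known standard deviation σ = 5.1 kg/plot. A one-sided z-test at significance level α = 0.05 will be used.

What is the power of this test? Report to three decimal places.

Power ≈ 0.801

Standardized effect: d = |μ_{blend A} − μ_{blend B}| / σ = |22.4 − 19.4| / 5.1 = 0.5882
Noncentrality parameter: δ = d / √(1/n₁ + 1/n₂) = 0.5882 / √(1/71 + 1/24) = 2.4913
One-sided α = 0.05 → critical value z_{0.05} = 1.645.
Power = Φ(δ − 1.645) = Φ(0.846) = 0.8013.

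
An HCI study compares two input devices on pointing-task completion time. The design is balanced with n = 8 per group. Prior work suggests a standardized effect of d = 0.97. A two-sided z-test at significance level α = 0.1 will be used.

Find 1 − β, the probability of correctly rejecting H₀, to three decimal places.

Power ≈ 0.616

Noncentrality parameter: δ = d·√(n/2) = 0.97 × √(8/2) = 1.9400
Two-sided α = 0.1 → critical value z_{0.05} = 1.645.
Power = Φ(δ − 1.645) + Φ(−δ − 1.645) = Φ(0.295) + Φ(-3.585) = 0.6161 + 0.0002 = 0.6162.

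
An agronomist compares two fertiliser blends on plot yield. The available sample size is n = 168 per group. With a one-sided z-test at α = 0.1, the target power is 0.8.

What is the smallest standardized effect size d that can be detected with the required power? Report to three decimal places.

Need Φ(δ − 1.282) = 0.8, so δ = 1.282 + 0.842 = 2.123.
δ = d·√(n/2) ⇒ d = δ/√(n/2) = 2.123/√(168/2) = 0.2317.

d ≈ 0.232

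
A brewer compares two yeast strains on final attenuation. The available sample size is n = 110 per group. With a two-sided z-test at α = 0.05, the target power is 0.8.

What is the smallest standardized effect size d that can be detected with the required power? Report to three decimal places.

Required noncentrality: δ = z_{0.025} + z_{0.20} = 1.960 + 0.842 = 2.802.
(Lower-tail contribution to power is negligible for δ > 0.)
δ = d·√(n/2) ⇒ d = δ/√(n/2) = 2.802/√(110/2) = 0.3778.

d ≈ 0.378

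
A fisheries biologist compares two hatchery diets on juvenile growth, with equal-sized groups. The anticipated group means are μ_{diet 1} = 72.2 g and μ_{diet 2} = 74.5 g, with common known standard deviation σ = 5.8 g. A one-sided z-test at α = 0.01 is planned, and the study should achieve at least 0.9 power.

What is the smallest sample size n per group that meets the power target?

n = 166 per group

Standardized effect: d = |μ_{diet 1} − μ_{diet 2}| / σ = |72.2 − 74.5| / 5.8 = 0.3966
Set Φ(δ − 2.326) = 0.9; then δ − 2.326 = Φ⁻¹(0.9) = 1.282, giving δ = 3.608.
δ = d·√(n/2) ⇒ n = 2(δ/d)² = 2 × (3.608 / 0.3966)² = 165.55.
Rounding up, n = 166 per group.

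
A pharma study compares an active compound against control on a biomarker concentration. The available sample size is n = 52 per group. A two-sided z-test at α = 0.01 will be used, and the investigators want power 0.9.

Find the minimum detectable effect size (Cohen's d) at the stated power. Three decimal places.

d ≈ 0.756

Need Φ(δ − 2.576) = 0.9, so δ = 2.576 + 1.282 = 3.857.
(Lower-tail contribution to power is negligible for δ > 0.)
δ = d·√(n/2) ⇒ d = δ/√(n/2) = 3.857/√(52/2) = 0.7565.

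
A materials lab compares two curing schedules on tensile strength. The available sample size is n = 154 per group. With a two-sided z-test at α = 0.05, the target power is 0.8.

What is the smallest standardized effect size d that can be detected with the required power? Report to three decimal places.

d ≈ 0.319

Required noncentrality: δ = z_{0.025} + z_{0.20} = 1.960 + 0.842 = 2.802.
(The second rejection-region term Φ(−δ − z_{α/2}) is negligible and dropped.)
δ = d·√(n/2) ⇒ d = δ/√(n/2) = 2.802/√(154/2) = 0.3193.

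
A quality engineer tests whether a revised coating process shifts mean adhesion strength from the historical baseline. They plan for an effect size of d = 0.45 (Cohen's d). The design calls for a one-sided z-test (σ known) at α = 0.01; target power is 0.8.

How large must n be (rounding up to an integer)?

For power 0.8 need Φ(δ − z_{0.01}) = 0.8, so δ = z_{0.01} + z_{0.20} = 2.326 + 0.842 = 3.168.
δ = d·√n ⇒ n = (δ/d)² = (3.168 / 0.45)² = 49.56.
Rounding up, n = 50.

n = 50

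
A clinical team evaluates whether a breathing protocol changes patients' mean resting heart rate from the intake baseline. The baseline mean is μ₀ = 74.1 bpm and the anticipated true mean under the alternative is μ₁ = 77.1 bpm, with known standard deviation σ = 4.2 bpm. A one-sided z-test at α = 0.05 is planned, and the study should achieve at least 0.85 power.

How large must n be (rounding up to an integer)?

Standardized effect: d = |μ₁ − μ₀| / σ = |77.1 − 74.1| / 4.2 = 0.7143
Set Φ(δ − 1.645) = 0.85; then δ − 1.645 = Φ⁻¹(0.85) = 1.036, giving δ = 2.681.
δ = d·√n ⇒ n = (δ/d)² = (2.681 / 0.7143)² = 14.09.
Rounding up, n = 15.

n = 15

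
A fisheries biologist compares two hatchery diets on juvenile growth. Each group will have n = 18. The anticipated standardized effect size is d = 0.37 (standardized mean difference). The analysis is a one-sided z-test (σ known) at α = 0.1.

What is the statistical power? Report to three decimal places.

Noncentrality parameter: δ = d·√(n/2) = 0.37 × √(18/2) = 1.1100
One-sided α = 0.1 → critical value z_{0.1} = 1.282.
Power = P(Z > 1.282 − δ) = Φ(-0.172) = 0.4319.

Power ≈ 0.432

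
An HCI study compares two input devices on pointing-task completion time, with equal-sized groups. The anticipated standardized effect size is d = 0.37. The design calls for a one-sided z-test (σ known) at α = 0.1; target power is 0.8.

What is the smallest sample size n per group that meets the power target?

n = 66 per group

Set Φ(δ − 1.282) = 0.8; then δ − 1.282 = Φ⁻¹(0.8) = 0.842, giving δ = 2.123.
δ = d·√(n/2) ⇒ n = 2(δ/d)² = 2 × (2.123 / 0.37)² = 65.86.
Round up to the next whole unit.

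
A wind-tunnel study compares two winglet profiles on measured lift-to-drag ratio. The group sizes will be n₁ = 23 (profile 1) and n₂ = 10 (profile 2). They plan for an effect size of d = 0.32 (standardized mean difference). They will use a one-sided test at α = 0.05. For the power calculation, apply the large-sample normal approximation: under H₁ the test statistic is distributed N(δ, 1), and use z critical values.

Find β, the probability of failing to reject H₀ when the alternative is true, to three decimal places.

Noncentrality parameter: δ = d / √(1/n₁ + 1/n₂) = 0.32 / √(1/23 + 1/10) = 0.8448
One-sided α = 0.05 → critical value z_{0.05} = 1.645.
Power = P(Z > 1.645 − δ) = Φ(-0.800) = 0.2118.
Type II error: β = 1 − power = 1 − 0.2118 = 0.7882.

β ≈ 0.788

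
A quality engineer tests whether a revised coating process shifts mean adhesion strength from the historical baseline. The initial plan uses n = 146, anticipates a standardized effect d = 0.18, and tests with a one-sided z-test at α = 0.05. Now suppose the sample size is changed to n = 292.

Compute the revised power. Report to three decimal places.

With n = 292: δ = d·√n = 0.18 × √292 = 3.0758. Critical value z_{0.05} = 1.645.
Revised power = Φ(δ − 1.645) = Φ(1.431) = 0.9238.

Power ≈ 0.924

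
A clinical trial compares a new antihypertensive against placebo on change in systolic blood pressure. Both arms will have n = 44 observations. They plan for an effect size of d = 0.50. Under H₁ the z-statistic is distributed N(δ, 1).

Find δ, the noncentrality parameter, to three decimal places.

δ ≈ 2.345

The noncentrality parameter scales effect size by the design's sample-size factor: δ = d·√(n/2) = 0.50 × √(44/2) = 2.3452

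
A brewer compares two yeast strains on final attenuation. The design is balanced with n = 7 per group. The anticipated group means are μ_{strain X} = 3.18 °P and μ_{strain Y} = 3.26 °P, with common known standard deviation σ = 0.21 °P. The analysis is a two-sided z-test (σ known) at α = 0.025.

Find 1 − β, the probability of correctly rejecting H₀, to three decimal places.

Power ≈ 0.065

Standardized effect: d = |μ_{strain X} − μ_{strain Y}| / σ = |3.18 − 3.26| / 0.21 = 0.3810
Noncentrality parameter: δ = d·√(n/2) = 0.3810 × √(7/2) = 0.7127
Critical value for a two-sided test at α = 0.025: z_{α/2} = 2.241.
Power = Φ(δ − 2.241) + Φ(−δ − 2.241) = Φ(-1.529) + Φ(-2.954) = 0.0632 + 0.0016 = 0.0647.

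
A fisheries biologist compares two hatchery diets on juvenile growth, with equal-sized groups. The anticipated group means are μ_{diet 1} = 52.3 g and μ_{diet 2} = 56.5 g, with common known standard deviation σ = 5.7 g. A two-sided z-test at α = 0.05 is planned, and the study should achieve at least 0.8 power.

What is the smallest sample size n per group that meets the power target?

Standardized effect: d = |μ_{diet 1} − μ_{diet 2}| / σ = |52.3 − 56.5| / 5.7 = 0.7368
For power 0.8 need Φ(δ − z_{0.025}) = 0.8, so δ = z_{0.025} + z_{0.20} = 1.960 + 0.842 = 2.802.
(For δ > 0 the lower-tail rejection region contributes negligibly to power, so the one-term inversion is standard.)
δ = d·√(n/2) ⇒ n = 2(δ/d)² = 2 × (2.802 / 0.7368)² = 28.91.
Round up to the next whole unit.

n = 29 per group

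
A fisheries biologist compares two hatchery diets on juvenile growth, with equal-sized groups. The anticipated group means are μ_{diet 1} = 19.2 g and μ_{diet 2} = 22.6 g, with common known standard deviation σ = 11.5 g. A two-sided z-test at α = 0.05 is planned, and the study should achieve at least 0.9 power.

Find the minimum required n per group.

n = 241 per group

Standardized effect: d = |μ_{diet 1} − μ_{diet 2}| / σ = |19.2 − 22.6| / 11.5 = 0.2957
For power 0.9 need Φ(δ − z_{0.025}) = 0.9, so δ = z_{0.025} + z_{0.10} = 1.960 + 1.282 = 3.242.
(For δ > 0 the lower-tail rejection region contributes negligibly to power, so the one-term inversion is standard.)
δ = d·√(n/2) ⇒ n = 2(δ/d)² = 2 × (3.242 / 0.2957)² = 240.42.
Rounding up, n = 241 per group.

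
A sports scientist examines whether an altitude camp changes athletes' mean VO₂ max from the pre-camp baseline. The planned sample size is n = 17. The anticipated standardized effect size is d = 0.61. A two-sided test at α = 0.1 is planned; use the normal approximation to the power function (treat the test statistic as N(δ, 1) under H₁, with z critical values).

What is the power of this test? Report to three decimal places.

Power ≈ 0.808

Noncentrality parameter: δ = d·√n = 0.61 × √17 = 2.5151
Critical value for a two-sided test at α = 0.1: z_{α/2} = 1.645.
Power = Φ(δ − 1.645) + Φ(−δ − 1.645) = Φ(0.870) + Φ(-4.160) = 0.8079 + 0.0000 = 0.8079.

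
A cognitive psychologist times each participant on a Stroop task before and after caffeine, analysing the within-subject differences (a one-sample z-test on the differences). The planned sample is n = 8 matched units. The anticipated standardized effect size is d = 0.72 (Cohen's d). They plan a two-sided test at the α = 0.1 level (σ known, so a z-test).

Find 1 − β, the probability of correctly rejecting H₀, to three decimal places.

Power ≈ 0.652

Noncentrality parameter: δ = d·√n = 0.72 × √8 = 2.0365
Two-sided α = 0.1 → critical value z_{0.05} = 1.645.
Power = Φ(δ − 1.645) + Φ(−δ − 1.645) = Φ(0.392) + Φ(-3.681) = 0.6523 + 0.0001 = 0.6524.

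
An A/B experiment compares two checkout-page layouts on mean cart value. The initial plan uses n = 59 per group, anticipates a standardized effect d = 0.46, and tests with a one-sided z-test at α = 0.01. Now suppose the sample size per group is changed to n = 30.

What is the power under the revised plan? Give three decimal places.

Power ≈ 0.293

With n = 30 per group: δ = d·√(n/2) = 0.46 × √(30/2) = 1.7816. Critical value z_{0.01} = 2.326.
Revised power = P(Z > 2.326 − δ) = Φ(-0.545) = 0.2930.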